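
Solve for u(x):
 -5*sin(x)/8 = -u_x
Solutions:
 u(x) = C1 - 5*cos(x)/8


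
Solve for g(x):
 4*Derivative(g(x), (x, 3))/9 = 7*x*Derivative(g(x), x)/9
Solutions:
 g(x) = C1 + Integral(C2*airyai(14^(1/3)*x/2) + C3*airybi(14^(1/3)*x/2), x)


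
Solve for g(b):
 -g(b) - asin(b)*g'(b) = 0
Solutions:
 g(b) = C1*exp(-Integral(1/asin(b), b))


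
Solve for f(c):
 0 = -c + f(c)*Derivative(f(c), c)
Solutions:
 f(c) = -sqrt(C1 + c^2)
 f(c) = sqrt(C1 + c^2)


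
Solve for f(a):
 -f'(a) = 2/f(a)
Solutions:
 f(a) = -sqrt(C1 - 4*a)
 f(a) = sqrt(C1 - 4*a)


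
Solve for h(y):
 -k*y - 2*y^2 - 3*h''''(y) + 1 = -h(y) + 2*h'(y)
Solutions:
 h(y) = C1*exp(y*(-2^(2/3) + 2^(1/3) + 2)/6)*sin(2^(1/3)*sqrt(3)*y*(1 + 2^(1/3))/6) + C2*exp(y*(-2^(2/3) + 2^(1/3) + 2)/6)*cos(2^(1/3)*sqrt(3)*y*(1 + 2^(1/3))/6) + C3*exp(-y) + C4*exp(y*(-2^(1/3) + 1 + 2^(2/3))/3) + k*y + 2*k + 2*y^2 + 8*y + 15


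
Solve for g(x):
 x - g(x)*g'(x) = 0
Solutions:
 g(x) = -sqrt(C1 + x^2)
 g(x) = sqrt(C1 + x^2)


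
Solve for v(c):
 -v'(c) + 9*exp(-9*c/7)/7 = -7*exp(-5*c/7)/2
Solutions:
 v(c) = C1 - 1/exp(c)^(9/7) - 49*exp(-5*c/7)/10


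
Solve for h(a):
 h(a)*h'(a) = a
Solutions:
 h(a) = -sqrt(C1 + a^2)
 h(a) = sqrt(C1 + a^2)


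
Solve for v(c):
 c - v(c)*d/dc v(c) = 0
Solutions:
 v(c) = -sqrt(C1 + c^2)
 v(c) = sqrt(C1 + c^2)


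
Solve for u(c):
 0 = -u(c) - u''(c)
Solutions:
 u(c) = C1*sin(c) + C2*cos(c)


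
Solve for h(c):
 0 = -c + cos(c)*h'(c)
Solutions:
 h(c) = C1 + Integral(c/cos(c), c)


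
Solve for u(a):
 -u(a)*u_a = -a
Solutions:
 u(a) = -sqrt(C1 + a^2)
 u(a) = sqrt(C1 + a^2)


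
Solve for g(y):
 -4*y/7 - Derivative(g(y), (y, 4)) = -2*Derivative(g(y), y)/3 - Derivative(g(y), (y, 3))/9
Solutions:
 g(y) = C1 + C2*exp(y*(-(81*sqrt(6563) + 6562)^(1/3) - 1/(81*sqrt(6563) + 6562)^(1/3) + 2)/54)*sin(sqrt(3)*y*(-(81*sqrt(6563) + 6562)^(1/3) + (81*sqrt(6563) + 6562)^(-1/3))/54) + C3*exp(y*(-(81*sqrt(6563) + 6562)^(1/3) - 1/(81*sqrt(6563) + 6562)^(1/3) + 2)/54)*cos(sqrt(3)*y*(-(81*sqrt(6563) + 6562)^(1/3) + (81*sqrt(6563) + 6562)^(-1/3))/54) + C4*exp(y*((81*sqrt(6563) + 6562)^(-1/3) + 1 + (81*sqrt(6563) + 6562)^(1/3))/27) + 3*y^2/7


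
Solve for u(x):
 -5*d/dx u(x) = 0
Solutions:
 u(x) = C1


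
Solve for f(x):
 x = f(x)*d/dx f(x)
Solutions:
 f(x) = -sqrt(C1 + x^2)
 f(x) = sqrt(C1 + x^2)


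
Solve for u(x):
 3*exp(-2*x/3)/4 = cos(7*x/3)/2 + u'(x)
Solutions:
 u(x) = C1 - 3*sin(7*x/3)/14 - 9*exp(-2*x/3)/8


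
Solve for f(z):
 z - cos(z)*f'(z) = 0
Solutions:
 f(z) = C1 + Integral(z/cos(z), z)


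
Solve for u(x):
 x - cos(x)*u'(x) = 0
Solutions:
 u(x) = C1 + Integral(x/cos(x), x)


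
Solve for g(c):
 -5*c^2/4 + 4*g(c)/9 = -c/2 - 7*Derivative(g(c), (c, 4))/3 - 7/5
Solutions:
 g(c) = 45*c^2/16 - 9*c/8 + (C1*sin(21^(3/4)*c/21) + C2*cos(21^(3/4)*c/21))*exp(-21^(3/4)*c/21) + (C3*sin(21^(3/4)*c/21) + C4*cos(21^(3/4)*c/21))*exp(21^(3/4)*c/21) - 63/20


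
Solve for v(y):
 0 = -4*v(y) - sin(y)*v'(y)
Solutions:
 v(y) = C1*(cos(y)^2 + 2*cos(y) + 1)/(cos(y)^2 - 2*cos(y) + 1)


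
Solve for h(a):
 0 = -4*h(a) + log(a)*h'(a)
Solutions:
 h(a) = C1*exp(4*li(a))


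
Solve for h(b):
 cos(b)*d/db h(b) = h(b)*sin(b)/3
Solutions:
 h(b) = C1/cos(b)^(1/3)


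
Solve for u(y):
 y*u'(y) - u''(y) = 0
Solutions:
 u(y) = C1 + C2*erfi(sqrt(2)*y/2)


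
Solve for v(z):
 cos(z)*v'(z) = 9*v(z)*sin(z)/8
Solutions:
 v(z) = C1/cos(z)^(9/8)


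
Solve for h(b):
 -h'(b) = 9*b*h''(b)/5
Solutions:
 h(b) = C1 + C2*b^(4/9)


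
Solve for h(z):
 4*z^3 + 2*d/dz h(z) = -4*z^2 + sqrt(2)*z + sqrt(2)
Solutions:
 h(z) = C1 - z^4/2 - 2*z^3/3 + sqrt(2)*z^2/4 + sqrt(2)*z/2


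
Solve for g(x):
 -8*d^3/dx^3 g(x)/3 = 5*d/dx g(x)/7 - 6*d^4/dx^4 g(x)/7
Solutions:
 g(x) = C1 + C2*exp(x*(-2^(1/3)*(81*sqrt(1042105) + 120613)^(1/3) - 1568*2^(2/3)/(81*sqrt(1042105) + 120613)^(1/3) + 112)/108)*sin(2^(1/3)*sqrt(3)*x*(-(81*sqrt(1042105) + 120613)^(1/3) + 1568*2^(1/3)/(81*sqrt(1042105) + 120613)^(1/3))/108) + C3*exp(x*(-2^(1/3)*(81*sqrt(1042105) + 120613)^(1/3) - 1568*2^(2/3)/(81*sqrt(1042105) + 120613)^(1/3) + 112)/108)*cos(2^(1/3)*sqrt(3)*x*(-(81*sqrt(1042105) + 120613)^(1/3) + 1568*2^(1/3)/(81*sqrt(1042105) + 120613)^(1/3))/108) + C4*exp(x*(1568*2^(2/3)/(81*sqrt(1042105) + 120613)^(1/3) + 56 + 2^(1/3)*(81*sqrt(1042105) + 120613)^(1/3))/54)


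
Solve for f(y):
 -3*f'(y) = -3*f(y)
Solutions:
 f(y) = C1*exp(y)


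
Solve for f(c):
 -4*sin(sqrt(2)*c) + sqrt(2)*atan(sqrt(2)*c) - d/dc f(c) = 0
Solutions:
 f(c) = C1 + sqrt(2)*(c*atan(sqrt(2)*c) - sqrt(2)*log(2*c^2 + 1)/4) + 2*sqrt(2)*cos(sqrt(2)*c)


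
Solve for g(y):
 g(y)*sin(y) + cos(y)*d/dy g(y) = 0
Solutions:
 g(y) = C1*cos(y)


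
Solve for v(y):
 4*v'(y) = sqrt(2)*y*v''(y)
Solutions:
 v(y) = C1 + C2*y^(1 + 2*sqrt(2))


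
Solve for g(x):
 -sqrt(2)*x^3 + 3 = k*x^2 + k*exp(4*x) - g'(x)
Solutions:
 g(x) = C1 + k*x^3/3 + k*exp(4*x)/4 + sqrt(2)*x^4/4 - 3*x


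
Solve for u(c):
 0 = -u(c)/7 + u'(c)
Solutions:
 u(c) = C1*exp(c/7)


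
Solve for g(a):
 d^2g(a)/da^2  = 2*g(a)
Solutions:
 g(a) = C1*exp(-sqrt(2)*a) + C2*exp(sqrt(2)*a)


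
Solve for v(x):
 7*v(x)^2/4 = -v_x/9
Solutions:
 v(x) = 4/(C1 + 63*x)


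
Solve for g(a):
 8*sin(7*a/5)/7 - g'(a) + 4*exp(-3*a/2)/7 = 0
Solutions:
 g(a) = C1 - 40*cos(7*a/5)/49 - 8*exp(-3*a/2)/21


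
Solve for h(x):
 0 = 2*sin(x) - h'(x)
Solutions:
 h(x) = C1 - 2*cos(x)


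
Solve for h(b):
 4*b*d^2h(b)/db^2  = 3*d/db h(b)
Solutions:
 h(b) = C1 + C2*b^(7/4)


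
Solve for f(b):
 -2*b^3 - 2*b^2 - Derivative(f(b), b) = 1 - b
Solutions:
 f(b) = C1 - b^4/2 - 2*b^3/3 + b^2/2 - b


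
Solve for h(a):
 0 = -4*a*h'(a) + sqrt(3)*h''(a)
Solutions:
 h(a) = C1 + C2*erfi(sqrt(2)*3^(3/4)*a/3)


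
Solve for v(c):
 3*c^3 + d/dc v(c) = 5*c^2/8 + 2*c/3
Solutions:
 v(c) = C1 - 3*c^4/4 + 5*c^3/24 + c^2/3


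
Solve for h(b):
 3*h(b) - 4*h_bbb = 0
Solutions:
 h(b) = C3*exp(6^(1/3)*b/2) + (C1*sin(2^(1/3)*3^(5/6)*b/4) + C2*cos(2^(1/3)*3^(5/6)*b/4))*exp(-6^(1/3)*b/4)


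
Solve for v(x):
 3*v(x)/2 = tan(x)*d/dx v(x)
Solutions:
 v(x) = C1*sin(x)^(3/2)


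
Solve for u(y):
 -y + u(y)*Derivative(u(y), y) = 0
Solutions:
 u(y) = -sqrt(C1 + y^2)
 u(y) = sqrt(C1 + y^2)


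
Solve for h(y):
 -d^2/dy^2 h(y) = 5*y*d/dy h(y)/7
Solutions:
 h(y) = C1 + C2*erf(sqrt(70)*y/14)


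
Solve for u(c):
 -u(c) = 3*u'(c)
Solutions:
 u(c) = C1*exp(-c/3)


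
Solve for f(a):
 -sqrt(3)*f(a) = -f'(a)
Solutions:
 f(a) = C1*exp(sqrt(3)*a)


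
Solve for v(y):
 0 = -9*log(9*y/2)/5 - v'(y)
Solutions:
 v(y) = C1 - 9*y*log(y)/5 - 18*y*log(3)/5 + 9*y*log(2)/5 + 9*y/5


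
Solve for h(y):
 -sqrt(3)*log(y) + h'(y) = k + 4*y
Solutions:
 h(y) = C1 + k*y + 2*y^2 + sqrt(3)*y*log(y) - sqrt(3)*y


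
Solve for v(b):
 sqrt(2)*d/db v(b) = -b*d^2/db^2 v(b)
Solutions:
 v(b) = C1 + C2*b^(1 - sqrt(2))


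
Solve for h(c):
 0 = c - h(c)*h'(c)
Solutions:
 h(c) = -sqrt(C1 + c^2)
 h(c) = sqrt(C1 + c^2)


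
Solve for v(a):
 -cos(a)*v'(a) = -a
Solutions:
 v(a) = C1 + Integral(a/cos(a), a)


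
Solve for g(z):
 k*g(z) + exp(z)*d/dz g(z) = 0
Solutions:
 g(z) = C1*exp(k*exp(-z))


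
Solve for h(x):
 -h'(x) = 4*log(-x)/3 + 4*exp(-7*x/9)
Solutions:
 h(x) = C1 - 4*x*log(-x)/3 + 4*x/3 + 36*exp(-7*x/9)/7


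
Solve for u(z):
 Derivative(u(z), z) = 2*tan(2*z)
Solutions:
 u(z) = C1 - log(cos(2*z))


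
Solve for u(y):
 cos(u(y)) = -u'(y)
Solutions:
 u(y) = pi - asin((C1 + exp(2*y))/(C1 - exp(2*y)))
 u(y) = asin((C1 + exp(2*y))/(C1 - exp(2*y)))


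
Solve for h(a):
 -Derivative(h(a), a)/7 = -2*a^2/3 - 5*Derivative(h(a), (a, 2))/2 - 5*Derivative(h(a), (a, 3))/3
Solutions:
 h(a) = C1 + C2*exp(a*(-105 + 11*sqrt(105))/140) + C3*exp(-a*(105 + 11*sqrt(105))/140) + 14*a^3/9 + 245*a^2/3 + 26705*a/9


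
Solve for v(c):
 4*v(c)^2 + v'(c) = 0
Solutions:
 v(c) = 1/(C1 + 4*c)


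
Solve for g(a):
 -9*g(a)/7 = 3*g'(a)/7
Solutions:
 g(a) = C1*exp(-3*a)


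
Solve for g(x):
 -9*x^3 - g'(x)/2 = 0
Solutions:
 g(x) = C1 - 9*x^4/2


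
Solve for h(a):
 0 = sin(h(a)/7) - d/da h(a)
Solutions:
 -a + 7*log(cos(h(a)/7) - 1)/2 - 7*log(cos(h(a)/7) + 1)/2 = C1


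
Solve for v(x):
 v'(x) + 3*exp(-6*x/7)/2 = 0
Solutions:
 v(x) = C1 + 7*exp(-6*x/7)/4


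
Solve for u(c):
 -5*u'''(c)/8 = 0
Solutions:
 u(c) = C1 + C2*c + C3*c^2


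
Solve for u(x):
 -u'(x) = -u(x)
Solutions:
 u(x) = C1*exp(x)


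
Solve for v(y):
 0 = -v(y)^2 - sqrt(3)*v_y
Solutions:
 v(y) = 3/(C1 + sqrt(3)*y)


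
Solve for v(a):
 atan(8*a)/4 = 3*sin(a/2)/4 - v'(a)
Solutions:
 v(a) = C1 - a*atan(8*a)/4 + log(64*a^2 + 1)/64 - 3*cos(a/2)/2


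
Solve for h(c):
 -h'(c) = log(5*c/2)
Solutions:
 h(c) = C1 - c*log(c) + c*log(2/5) + c


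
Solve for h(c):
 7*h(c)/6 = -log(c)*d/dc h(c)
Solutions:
 h(c) = C1*exp(-7*li(c)/6)


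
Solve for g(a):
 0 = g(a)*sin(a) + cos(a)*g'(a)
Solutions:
 g(a) = C1*cos(a)


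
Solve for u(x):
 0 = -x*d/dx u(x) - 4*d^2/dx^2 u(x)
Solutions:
 u(x) = C1 + C2*erf(sqrt(2)*x/4)


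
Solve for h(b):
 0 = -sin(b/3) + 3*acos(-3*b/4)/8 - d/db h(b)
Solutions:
 h(b) = C1 + 3*b*acos(-3*b/4)/8 + sqrt(16 - 9*b^2)/8 + 3*cos(b/3)


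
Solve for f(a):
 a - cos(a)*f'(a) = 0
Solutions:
 f(a) = C1 + Integral(a/cos(a), a)


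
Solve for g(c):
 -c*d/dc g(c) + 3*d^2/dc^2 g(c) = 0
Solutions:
 g(c) = C1 + C2*erfi(sqrt(6)*c/6)


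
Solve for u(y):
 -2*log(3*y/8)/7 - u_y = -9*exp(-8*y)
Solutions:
 u(y) = C1 - 2*y*log(y)/7 + 2*y*(-log(3) + 1 + 3*log(2))/7 - 9*exp(-8*y)/8


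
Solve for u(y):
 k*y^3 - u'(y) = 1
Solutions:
 u(y) = C1 + k*y^4/4 - y


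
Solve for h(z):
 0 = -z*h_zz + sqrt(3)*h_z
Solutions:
 h(z) = C1 + C2*z^(1 + sqrt(3))


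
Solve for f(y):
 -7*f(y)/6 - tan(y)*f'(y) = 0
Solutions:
 f(y) = C1/sin(y)^(7/6)


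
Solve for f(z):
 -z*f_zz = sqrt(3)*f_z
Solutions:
 f(z) = C1 + C2*z^(1 - sqrt(3))


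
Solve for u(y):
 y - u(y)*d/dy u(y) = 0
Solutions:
 u(y) = -sqrt(C1 + y^2)
 u(y) = sqrt(C1 + y^2)


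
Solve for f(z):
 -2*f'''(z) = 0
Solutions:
 f(z) = C1 + C2*z + C3*z^2


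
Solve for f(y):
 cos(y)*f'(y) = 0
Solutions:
 f(y) = C1


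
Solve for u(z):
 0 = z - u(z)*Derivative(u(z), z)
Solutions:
 u(z) = -sqrt(C1 + z^2)
 u(z) = sqrt(C1 + z^2)


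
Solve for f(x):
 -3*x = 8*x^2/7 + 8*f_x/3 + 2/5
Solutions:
 f(x) = C1 - x^3/7 - 9*x^2/16 - 3*x/20


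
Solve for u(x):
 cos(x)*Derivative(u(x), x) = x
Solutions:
 u(x) = C1 + Integral(x/cos(x), x)


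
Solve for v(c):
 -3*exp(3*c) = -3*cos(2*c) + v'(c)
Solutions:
 v(c) = C1 - exp(3*c) + 3*sin(2*c)/2


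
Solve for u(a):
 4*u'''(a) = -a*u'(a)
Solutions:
 u(a) = C1 + Integral(C2*airyai(-2^(1/3)*a/2) + C3*airybi(-2^(1/3)*a/2), a)


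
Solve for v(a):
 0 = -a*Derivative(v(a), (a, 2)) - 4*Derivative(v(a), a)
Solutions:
 v(a) = C1 + C2/a^3


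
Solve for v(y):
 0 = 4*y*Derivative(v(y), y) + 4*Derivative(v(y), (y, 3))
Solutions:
 v(y) = C1 + Integral(C2*airyai(-y) + C3*airybi(-y), y)


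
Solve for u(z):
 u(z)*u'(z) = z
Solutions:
 u(z) = -sqrt(C1 + z^2)
 u(z) = sqrt(C1 + z^2)


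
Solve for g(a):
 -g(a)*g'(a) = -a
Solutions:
 g(a) = -sqrt(C1 + a^2)
 g(a) = sqrt(C1 + a^2)


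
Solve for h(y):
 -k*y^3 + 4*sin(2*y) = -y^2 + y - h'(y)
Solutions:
 h(y) = C1 + k*y^4/4 - y^3/3 + y^2/2 + 2*cos(2*y)


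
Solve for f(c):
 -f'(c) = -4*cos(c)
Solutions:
 f(c) = C1 + 4*sin(c)


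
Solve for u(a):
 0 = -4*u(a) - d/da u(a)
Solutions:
 u(a) = C1*exp(-4*a)


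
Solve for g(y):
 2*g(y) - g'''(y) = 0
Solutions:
 g(y) = C3*exp(2^(1/3)*y) + (C1*sin(2^(1/3)*sqrt(3)*y/2) + C2*cos(2^(1/3)*sqrt(3)*y/2))*exp(-2^(1/3)*y/2)


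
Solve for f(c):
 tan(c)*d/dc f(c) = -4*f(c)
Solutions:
 f(c) = C1/sin(c)^4


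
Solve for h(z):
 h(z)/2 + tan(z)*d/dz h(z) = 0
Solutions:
 h(z) = C1/sqrt(sin(z))


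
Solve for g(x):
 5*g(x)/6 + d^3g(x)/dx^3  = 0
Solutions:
 g(x) = C3*exp(-5^(1/3)*6^(2/3)*x/6) + (C1*sin(2^(2/3)*3^(1/6)*5^(1/3)*x/4) + C2*cos(2^(2/3)*3^(1/6)*5^(1/3)*x/4))*exp(5^(1/3)*6^(2/3)*x/12)


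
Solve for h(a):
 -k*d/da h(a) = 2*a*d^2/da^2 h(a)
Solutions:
 h(a) = C1 + a^(1 - re(k)/2)*(C2*sin(log(a)*Abs(im(k))/2) + C3*cos(log(a)*im(k)/2))


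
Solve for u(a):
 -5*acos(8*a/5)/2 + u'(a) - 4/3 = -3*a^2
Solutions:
 u(a) = C1 - a^3 + 5*a*acos(8*a/5)/2 + 4*a/3 - 5*sqrt(25 - 64*a^2)/16


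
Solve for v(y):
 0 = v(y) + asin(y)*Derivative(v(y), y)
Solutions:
 v(y) = C1*exp(-Integral(1/asin(y), y))


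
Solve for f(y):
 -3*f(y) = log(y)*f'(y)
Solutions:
 f(y) = C1*exp(-3*li(y))


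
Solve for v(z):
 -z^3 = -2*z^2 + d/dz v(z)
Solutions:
 v(z) = C1 - z^4/4 + 2*z^3/3


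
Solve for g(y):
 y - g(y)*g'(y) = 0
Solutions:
 g(y) = -sqrt(C1 + y^2)
 g(y) = sqrt(C1 + y^2)


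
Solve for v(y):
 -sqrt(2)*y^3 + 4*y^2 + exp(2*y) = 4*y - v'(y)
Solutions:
 v(y) = C1 + sqrt(2)*y^4/4 - 4*y^3/3 + 2*y^2 - exp(2*y)/2


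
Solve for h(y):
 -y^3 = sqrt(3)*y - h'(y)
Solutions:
 h(y) = C1 + y^4/4 + sqrt(3)*y^2/2


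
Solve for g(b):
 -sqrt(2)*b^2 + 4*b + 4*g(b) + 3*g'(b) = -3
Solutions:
 g(b) = C1*exp(-4*b/3) + sqrt(2)*b^2/4 - b - 3*sqrt(2)*b/8 + 9*sqrt(2)/32


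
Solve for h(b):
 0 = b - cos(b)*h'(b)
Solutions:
 h(b) = C1 + Integral(b/cos(b), b)


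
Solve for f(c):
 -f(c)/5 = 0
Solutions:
 f(c) = 0


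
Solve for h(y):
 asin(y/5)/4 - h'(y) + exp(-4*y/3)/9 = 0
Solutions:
 h(y) = C1 + y*asin(y/5)/4 + sqrt(25 - y^2)/4 - exp(-4*y/3)/12


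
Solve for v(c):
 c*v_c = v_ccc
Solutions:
 v(c) = C1 + Integral(C2*airyai(c) + C3*airybi(c), c)


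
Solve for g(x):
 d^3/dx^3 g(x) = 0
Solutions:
 g(x) = C1 + C2*x + C3*x^2


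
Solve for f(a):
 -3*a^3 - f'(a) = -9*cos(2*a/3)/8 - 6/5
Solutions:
 f(a) = C1 - 3*a^4/4 + 6*a/5 + 27*sin(2*a/3)/16


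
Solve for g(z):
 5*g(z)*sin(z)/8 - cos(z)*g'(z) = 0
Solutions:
 g(z) = C1/cos(z)^(5/8)


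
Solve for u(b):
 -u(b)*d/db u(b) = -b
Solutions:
 u(b) = -sqrt(C1 + b^2)
 u(b) = sqrt(C1 + b^2)


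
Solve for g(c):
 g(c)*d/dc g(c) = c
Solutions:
 g(c) = -sqrt(C1 + c^2)
 g(c) = sqrt(C1 + c^2)


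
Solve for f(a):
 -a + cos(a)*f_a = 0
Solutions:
 f(a) = C1 + Integral(a/cos(a), a)


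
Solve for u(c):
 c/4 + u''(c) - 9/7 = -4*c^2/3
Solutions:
 u(c) = C1 + C2*c - c^4/9 - c^3/24 + 9*c^2/14


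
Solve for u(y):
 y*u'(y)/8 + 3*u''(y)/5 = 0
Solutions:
 u(y) = C1 + C2*erf(sqrt(15)*y/12)


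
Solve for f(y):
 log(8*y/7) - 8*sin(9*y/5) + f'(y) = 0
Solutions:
 f(y) = C1 - y*log(y) - 3*y*log(2) + y + y*log(7) - 40*cos(9*y/5)/9


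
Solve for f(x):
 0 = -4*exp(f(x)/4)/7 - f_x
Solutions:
 f(x) = 4*log(1/(C1 + 4*x)) + 4*log(28)


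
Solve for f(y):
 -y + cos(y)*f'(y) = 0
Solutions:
 f(y) = C1 + Integral(y/cos(y), y)


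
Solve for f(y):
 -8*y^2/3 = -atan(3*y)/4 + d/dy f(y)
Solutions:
 f(y) = C1 - 8*y^3/9 + y*atan(3*y)/4 - log(9*y^2 + 1)/24


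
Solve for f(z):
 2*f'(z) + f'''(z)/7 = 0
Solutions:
 f(z) = C1 + C2*sin(sqrt(14)*z) + C3*cos(sqrt(14)*z)


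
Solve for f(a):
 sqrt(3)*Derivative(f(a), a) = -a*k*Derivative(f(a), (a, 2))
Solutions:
 f(a) = C1 + a^(((re(k) - sqrt(3))*re(k) + im(k)^2)/(re(k)^2 + im(k)^2))*(C2*sin(sqrt(3)*log(a)*Abs(im(k))/(re(k)^2 + im(k)^2)) + C3*cos(sqrt(3)*log(a)*im(k)/(re(k)^2 + im(k)^2)))


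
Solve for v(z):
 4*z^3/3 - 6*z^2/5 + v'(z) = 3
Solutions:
 v(z) = C1 - z^4/3 + 2*z^3/5 + 3*z


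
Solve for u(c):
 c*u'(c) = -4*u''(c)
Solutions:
 u(c) = C1 + C2*erf(sqrt(2)*c/4)


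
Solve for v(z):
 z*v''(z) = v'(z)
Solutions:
 v(z) = C1 + C2*z^2


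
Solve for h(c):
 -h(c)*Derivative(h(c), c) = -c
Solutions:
 h(c) = -sqrt(C1 + c^2)
 h(c) = sqrt(C1 + c^2)


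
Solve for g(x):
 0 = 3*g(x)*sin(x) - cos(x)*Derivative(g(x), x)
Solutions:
 g(x) = C1/cos(x)^3


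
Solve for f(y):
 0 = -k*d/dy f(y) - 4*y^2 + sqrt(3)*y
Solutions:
 f(y) = C1 - 4*y^3/(3*k) + sqrt(3)*y^2/(2*k)


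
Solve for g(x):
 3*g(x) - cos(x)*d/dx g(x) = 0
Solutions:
 g(x) = C1*(sin(x) + 1)^(3/2)/(sin(x) - 1)^(3/2)


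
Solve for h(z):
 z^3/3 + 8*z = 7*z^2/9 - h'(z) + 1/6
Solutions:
 h(z) = C1 - z^4/12 + 7*z^3/27 - 4*z^2 + z/6


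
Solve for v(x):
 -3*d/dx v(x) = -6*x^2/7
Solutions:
 v(x) = C1 + 2*x^3/21


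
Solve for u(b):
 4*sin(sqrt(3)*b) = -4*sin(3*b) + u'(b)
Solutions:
 u(b) = C1 - 4*cos(3*b)/3 - 4*sqrt(3)*cos(sqrt(3)*b)/3


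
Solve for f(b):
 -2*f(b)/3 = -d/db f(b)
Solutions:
 f(b) = C1*exp(2*b/3)


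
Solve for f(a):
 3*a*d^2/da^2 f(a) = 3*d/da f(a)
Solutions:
 f(a) = C1 + C2*a^2


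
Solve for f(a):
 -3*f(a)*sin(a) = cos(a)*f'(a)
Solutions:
 f(a) = C1*cos(a)^3


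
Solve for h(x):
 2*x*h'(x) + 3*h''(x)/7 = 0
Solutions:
 h(x) = C1 + C2*erf(sqrt(21)*x/3)


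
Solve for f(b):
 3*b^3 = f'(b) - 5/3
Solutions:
 f(b) = C1 + 3*b^4/4 + 5*b/3


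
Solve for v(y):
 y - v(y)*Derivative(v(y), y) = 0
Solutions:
 v(y) = -sqrt(C1 + y^2)
 v(y) = sqrt(C1 + y^2)


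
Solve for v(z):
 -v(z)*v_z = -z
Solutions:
 v(z) = -sqrt(C1 + z^2)
 v(z) = sqrt(C1 + z^2)


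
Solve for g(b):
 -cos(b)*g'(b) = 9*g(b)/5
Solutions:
 g(b) = C1*(sin(b) - 1)^(9/10)/(sin(b) + 1)^(9/10)


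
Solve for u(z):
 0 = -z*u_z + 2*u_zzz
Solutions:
 u(z) = C1 + Integral(C2*airyai(2^(2/3)*z/2) + C3*airybi(2^(2/3)*z/2), z)


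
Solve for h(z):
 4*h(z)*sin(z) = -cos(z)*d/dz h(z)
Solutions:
 h(z) = C1*cos(z)^4


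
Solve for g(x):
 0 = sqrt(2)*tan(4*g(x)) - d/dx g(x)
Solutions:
 g(x) = -asin(C1*exp(4*sqrt(2)*x))/4 + pi/4
 g(x) = asin(C1*exp(4*sqrt(2)*x))/4


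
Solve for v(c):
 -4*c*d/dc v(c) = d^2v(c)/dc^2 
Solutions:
 v(c) = C1 + C2*erf(sqrt(2)*c)


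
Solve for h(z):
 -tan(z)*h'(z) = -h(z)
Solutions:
 h(z) = C1*sin(z)


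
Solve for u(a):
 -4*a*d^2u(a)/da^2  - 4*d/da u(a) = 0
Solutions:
 u(a) = C1 + C2*log(a)


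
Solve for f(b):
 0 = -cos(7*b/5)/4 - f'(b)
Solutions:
 f(b) = C1 - 5*sin(7*b/5)/28


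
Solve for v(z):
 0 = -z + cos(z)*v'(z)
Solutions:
 v(z) = C1 + Integral(z/cos(z), z)


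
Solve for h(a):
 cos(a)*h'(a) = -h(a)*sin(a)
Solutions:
 h(a) = C1*cos(a)


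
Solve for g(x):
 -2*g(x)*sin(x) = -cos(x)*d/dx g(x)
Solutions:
 g(x) = C1/cos(x)^2


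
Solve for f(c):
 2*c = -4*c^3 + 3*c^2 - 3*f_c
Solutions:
 f(c) = C1 - c^4/3 + c^3/3 - c^2/3


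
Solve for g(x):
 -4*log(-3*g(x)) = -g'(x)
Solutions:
 -Integral(1/(log(-_y) + log(3)), (_y, g(x)))/4 = C1 - x


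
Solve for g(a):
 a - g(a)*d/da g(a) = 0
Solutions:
 g(a) = -sqrt(C1 + a^2)
 g(a) = sqrt(C1 + a^2)


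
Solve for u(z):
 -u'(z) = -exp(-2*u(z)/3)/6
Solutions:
 u(z) = 3*log(-sqrt(C1 + z)) - 3*log(3)
 u(z) = 3*log(C1 + z)/2 - 3*log(3)


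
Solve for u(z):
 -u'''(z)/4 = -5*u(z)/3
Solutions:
 u(z) = C3*exp(20^(1/3)*3^(2/3)*z/3) + (C1*sin(20^(1/3)*3^(1/6)*z/2) + C2*cos(20^(1/3)*3^(1/6)*z/2))*exp(-20^(1/3)*3^(2/3)*z/6)


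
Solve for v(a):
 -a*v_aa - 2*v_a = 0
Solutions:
 v(a) = C1 + C2/a


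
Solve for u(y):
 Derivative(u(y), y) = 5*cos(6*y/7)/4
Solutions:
 u(y) = C1 + 35*sin(6*y/7)/24


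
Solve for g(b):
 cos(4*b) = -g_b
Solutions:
 g(b) = C1 - sin(4*b)/4


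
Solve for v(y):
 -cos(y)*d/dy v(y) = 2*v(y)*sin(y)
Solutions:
 v(y) = C1*cos(y)^2


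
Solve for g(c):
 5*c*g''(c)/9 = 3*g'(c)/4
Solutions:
 g(c) = C1 + C2*c^(47/20)


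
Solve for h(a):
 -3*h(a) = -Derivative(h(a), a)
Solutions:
 h(a) = C1*exp(3*a)


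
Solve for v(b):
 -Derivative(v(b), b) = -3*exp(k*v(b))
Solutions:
 v(b) = Piecewise((log(-1/(C1*k + 3*b*k))/k, Ne(k, 0)), (nan, True))
 v(b) = Piecewise((C1 + 3*b, Eq(k, 0)), (nan, True))


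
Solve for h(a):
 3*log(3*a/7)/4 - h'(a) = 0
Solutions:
 h(a) = C1 + 3*a*log(a)/4 - 3*a*log(7)/4 - 3*a/4 + 3*a*log(3)/4


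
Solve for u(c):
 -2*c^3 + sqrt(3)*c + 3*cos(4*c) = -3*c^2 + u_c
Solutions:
 u(c) = C1 - c^4/2 + c^3 + sqrt(3)*c^2/2 + 3*sin(4*c)/4


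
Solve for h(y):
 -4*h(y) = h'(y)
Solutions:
 h(y) = C1*exp(-4*y)


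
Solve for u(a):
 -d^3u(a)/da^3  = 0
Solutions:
 u(a) = C1 + C2*a + C3*a^2


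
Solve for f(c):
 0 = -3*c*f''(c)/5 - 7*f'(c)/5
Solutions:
 f(c) = C1 + C2/c^(4/3)


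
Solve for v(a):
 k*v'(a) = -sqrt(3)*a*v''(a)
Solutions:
 v(a) = C1 + a^(-sqrt(3)*re(k)/3 + 1)*(C2*sin(sqrt(3)*log(a)*Abs(im(k))/3) + C3*cos(sqrt(3)*log(a)*im(k)/3))


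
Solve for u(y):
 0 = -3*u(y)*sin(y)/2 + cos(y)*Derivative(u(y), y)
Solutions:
 u(y) = C1/cos(y)^(3/2)


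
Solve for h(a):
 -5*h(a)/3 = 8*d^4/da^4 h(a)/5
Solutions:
 h(a) = (C1*sin(sqrt(5)*6^(3/4)*a/12) + C2*cos(sqrt(5)*6^(3/4)*a/12))*exp(-sqrt(5)*6^(3/4)*a/12) + (C3*sin(sqrt(5)*6^(3/4)*a/12) + C4*cos(sqrt(5)*6^(3/4)*a/12))*exp(sqrt(5)*6^(3/4)*a/12)


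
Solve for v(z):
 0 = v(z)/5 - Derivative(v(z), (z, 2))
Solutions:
 v(z) = C1*exp(-sqrt(5)*z/5) + C2*exp(sqrt(5)*z/5)


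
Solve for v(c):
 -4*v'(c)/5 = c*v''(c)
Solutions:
 v(c) = C1 + C2*c^(1/5)


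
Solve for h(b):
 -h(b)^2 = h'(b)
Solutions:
 h(b) = 1/(C1 + b)


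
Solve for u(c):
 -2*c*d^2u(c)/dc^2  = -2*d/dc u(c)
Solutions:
 u(c) = C1 + C2*c^2


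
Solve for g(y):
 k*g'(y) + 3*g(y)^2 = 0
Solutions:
 g(y) = k/(C1*k + 3*y)


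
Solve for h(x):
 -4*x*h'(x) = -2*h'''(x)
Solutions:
 h(x) = C1 + Integral(C2*airyai(2^(1/3)*x) + C3*airybi(2^(1/3)*x), x)


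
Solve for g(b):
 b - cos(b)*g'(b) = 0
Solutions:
 g(b) = C1 + Integral(b/cos(b), b)


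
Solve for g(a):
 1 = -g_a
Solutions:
 g(a) = C1 - a


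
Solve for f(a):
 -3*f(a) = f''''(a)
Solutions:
 f(a) = (C1*sin(sqrt(2)*3^(1/4)*a/2) + C2*cos(sqrt(2)*3^(1/4)*a/2))*exp(-sqrt(2)*3^(1/4)*a/2) + (C3*sin(sqrt(2)*3^(1/4)*a/2) + C4*cos(sqrt(2)*3^(1/4)*a/2))*exp(sqrt(2)*3^(1/4)*a/2)


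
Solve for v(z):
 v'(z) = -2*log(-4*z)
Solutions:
 v(z) = C1 - 2*z*log(-z) + 2*z*(1 - 2*log(2))


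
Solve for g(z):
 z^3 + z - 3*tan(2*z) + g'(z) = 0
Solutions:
 g(z) = C1 - z^4/4 - z^2/2 - 3*log(cos(2*z))/2


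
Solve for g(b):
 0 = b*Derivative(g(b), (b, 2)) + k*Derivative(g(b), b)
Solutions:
 g(b) = C1 + b^(1 - re(k))*(C2*sin(log(b)*Abs(im(k))) + C3*cos(log(b)*im(k)))


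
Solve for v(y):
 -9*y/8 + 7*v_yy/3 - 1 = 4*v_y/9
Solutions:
 v(y) = C1 + C2*exp(4*y/21) - 81*y^2/64 - 1989*y/128


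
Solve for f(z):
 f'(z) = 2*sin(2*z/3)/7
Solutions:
 f(z) = C1 - 3*cos(2*z/3)/7


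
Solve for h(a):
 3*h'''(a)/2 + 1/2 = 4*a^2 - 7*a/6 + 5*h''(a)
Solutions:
 h(a) = C1 + C2*a + C3*exp(10*a/3) - a^4/15 - 37*a^3/900 + 13*a^2/1000


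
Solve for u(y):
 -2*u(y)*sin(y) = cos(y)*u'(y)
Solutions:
 u(y) = C1*cos(y)^2


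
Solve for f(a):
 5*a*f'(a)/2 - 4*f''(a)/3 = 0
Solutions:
 f(a) = C1 + C2*erfi(sqrt(15)*a/4)


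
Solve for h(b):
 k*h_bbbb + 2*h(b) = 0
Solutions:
 h(b) = C1*exp(-2^(1/4)*b*(-1/k)^(1/4)) + C2*exp(2^(1/4)*b*(-1/k)^(1/4)) + C3*exp(-2^(1/4)*I*b*(-1/k)^(1/4)) + C4*exp(2^(1/4)*I*b*(-1/k)^(1/4))


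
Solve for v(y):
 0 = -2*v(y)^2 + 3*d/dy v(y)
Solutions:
 v(y) = -3/(C1 + 2*y)


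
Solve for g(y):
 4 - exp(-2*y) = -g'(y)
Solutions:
 g(y) = C1 - 4*y - exp(-2*y)/2


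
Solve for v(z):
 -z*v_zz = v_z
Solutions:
 v(z) = C1 + C2*log(z)


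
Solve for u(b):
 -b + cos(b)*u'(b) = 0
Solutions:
 u(b) = C1 + Integral(b/cos(b), b)


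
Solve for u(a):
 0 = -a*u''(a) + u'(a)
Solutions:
 u(a) = C1 + C2*a^2


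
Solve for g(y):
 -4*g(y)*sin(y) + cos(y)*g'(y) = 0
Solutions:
 g(y) = C1/cos(y)^4


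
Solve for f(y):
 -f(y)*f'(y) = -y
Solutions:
 f(y) = -sqrt(C1 + y^2)
 f(y) = sqrt(C1 + y^2)


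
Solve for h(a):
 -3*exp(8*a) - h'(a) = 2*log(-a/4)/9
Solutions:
 h(a) = C1 - 2*a*log(-a)/9 + 2*a*(1 + 2*log(2))/9 - 3*exp(8*a)/8


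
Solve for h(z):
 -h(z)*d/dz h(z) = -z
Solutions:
 h(z) = -sqrt(C1 + z^2)
 h(z) = sqrt(C1 + z^2)


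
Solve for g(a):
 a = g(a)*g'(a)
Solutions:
 g(a) = -sqrt(C1 + a^2)
 g(a) = sqrt(C1 + a^2)


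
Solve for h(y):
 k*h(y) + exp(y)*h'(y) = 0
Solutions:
 h(y) = C1*exp(k*exp(-y))


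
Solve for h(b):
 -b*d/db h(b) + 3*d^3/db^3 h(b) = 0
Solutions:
 h(b) = C1 + Integral(C2*airyai(3^(2/3)*b/3) + C3*airybi(3^(2/3)*b/3), b)


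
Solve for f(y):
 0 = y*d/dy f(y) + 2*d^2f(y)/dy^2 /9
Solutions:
 f(y) = C1 + C2*erf(3*y/2)


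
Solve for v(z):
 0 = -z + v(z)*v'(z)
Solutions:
 v(z) = -sqrt(C1 + z^2)
 v(z) = sqrt(C1 + z^2)


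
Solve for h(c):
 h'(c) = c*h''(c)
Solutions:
 h(c) = C1 + C2*c^2


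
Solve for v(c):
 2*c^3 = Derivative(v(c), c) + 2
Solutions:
 v(c) = C1 + c^4/2 - 2*c


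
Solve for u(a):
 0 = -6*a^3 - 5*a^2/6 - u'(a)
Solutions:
 u(a) = C1 - 3*a^4/2 - 5*a^3/18


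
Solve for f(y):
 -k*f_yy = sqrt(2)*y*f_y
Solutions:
 f(y) = C1 + C2*sqrt(k)*erf(2^(3/4)*y*sqrt(1/k)/2)


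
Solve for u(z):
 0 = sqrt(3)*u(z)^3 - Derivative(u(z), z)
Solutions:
 u(z) = -sqrt(2)*sqrt(-1/(C1 + sqrt(3)*z))/2
 u(z) = sqrt(2)*sqrt(-1/(C1 + sqrt(3)*z))/2


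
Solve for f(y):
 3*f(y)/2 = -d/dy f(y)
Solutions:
 f(y) = C1*exp(-3*y/2)


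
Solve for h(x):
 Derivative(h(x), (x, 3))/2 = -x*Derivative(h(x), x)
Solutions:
 h(x) = C1 + Integral(C2*airyai(-2^(1/3)*x) + C3*airybi(-2^(1/3)*x), x)


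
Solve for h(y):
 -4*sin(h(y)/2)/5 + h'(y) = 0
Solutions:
 -4*y/5 + log(cos(h(y)/2) - 1) - log(cos(h(y)/2) + 1) = C1


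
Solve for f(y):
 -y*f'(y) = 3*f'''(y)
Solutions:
 f(y) = C1 + Integral(C2*airyai(-3^(2/3)*y/3) + C3*airybi(-3^(2/3)*y/3), y)


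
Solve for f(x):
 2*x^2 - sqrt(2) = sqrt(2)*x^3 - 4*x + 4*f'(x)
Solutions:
 f(x) = C1 - sqrt(2)*x^4/16 + x^3/6 + x^2/2 - sqrt(2)*x/4


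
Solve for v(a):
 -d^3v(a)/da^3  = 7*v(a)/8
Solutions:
 v(a) = C3*exp(-7^(1/3)*a/2) + (C1*sin(sqrt(3)*7^(1/3)*a/4) + C2*cos(sqrt(3)*7^(1/3)*a/4))*exp(7^(1/3)*a/4)


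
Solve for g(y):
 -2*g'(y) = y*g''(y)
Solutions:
 g(y) = C1 + C2/y


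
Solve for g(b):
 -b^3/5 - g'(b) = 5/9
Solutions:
 g(b) = C1 - b^4/20 - 5*b/9


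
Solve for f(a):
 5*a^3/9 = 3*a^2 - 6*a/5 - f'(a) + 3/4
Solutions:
 f(a) = C1 - 5*a^4/36 + a^3 - 3*a^2/5 + 3*a/4


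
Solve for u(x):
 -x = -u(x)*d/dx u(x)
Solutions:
 u(x) = -sqrt(C1 + x^2)
 u(x) = sqrt(C1 + x^2)


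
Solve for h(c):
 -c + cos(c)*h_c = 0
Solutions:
 h(c) = C1 + Integral(c/cos(c), c)


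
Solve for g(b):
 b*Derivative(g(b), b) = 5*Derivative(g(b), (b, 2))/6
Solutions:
 g(b) = C1 + C2*erfi(sqrt(15)*b/5)


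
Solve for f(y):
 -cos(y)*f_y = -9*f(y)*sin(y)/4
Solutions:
 f(y) = C1/cos(y)^(9/4)


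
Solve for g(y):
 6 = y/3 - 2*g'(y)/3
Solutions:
 g(y) = C1 + y^2/4 - 9*y


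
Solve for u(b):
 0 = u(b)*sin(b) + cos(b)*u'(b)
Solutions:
 u(b) = C1*cos(b)


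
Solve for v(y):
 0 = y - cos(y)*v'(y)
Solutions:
 v(y) = C1 + Integral(y/cos(y), y)


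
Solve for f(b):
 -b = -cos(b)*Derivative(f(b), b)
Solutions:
 f(b) = C1 + Integral(b/cos(b), b)


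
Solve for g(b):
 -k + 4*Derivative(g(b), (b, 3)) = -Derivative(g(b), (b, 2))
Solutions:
 g(b) = C1 + C2*b + C3*exp(-b/4) + b^2*k/2


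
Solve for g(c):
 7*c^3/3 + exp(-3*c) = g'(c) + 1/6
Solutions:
 g(c) = C1 + 7*c^4/12 - c/6 - exp(-3*c)/3


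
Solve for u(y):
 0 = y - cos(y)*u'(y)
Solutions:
 u(y) = C1 + Integral(y/cos(y), y)


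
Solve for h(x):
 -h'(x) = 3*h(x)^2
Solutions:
 h(x) = 1/(C1 + 3*x)


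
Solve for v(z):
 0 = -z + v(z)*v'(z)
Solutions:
 v(z) = -sqrt(C1 + z^2)
 v(z) = sqrt(C1 + z^2)


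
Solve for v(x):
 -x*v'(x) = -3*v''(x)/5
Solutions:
 v(x) = C1 + C2*erfi(sqrt(30)*x/6)


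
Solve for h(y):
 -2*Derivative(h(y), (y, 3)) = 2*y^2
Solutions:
 h(y) = C1 + C2*y + C3*y^2 - y^5/60


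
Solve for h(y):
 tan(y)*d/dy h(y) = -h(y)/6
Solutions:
 h(y) = C1/sin(y)^(1/6)


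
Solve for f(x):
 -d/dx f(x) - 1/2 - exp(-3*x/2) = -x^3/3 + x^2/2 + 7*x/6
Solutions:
 f(x) = C1 + x^4/12 - x^3/6 - 7*x^2/12 - x/2 + 2*exp(-3*x/2)/3


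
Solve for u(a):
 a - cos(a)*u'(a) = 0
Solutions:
 u(a) = C1 + Integral(a/cos(a), a)


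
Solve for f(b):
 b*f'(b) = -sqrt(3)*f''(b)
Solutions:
 f(b) = C1 + C2*erf(sqrt(2)*3^(3/4)*b/6)


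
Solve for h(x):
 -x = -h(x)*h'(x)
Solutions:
 h(x) = -sqrt(C1 + x^2)
 h(x) = sqrt(C1 + x^2)


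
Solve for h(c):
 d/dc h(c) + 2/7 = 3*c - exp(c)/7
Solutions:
 h(c) = C1 + 3*c^2/2 - 2*c/7 - exp(c)/7


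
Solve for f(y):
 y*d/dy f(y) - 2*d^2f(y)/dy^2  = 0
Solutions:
 f(y) = C1 + C2*erfi(y/2)


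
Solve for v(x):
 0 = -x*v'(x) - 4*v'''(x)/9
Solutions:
 v(x) = C1 + Integral(C2*airyai(-2^(1/3)*3^(2/3)*x/2) + C3*airybi(-2^(1/3)*3^(2/3)*x/2), x)


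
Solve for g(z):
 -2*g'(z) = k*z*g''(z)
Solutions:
 g(z) = C1 + z^(((re(k) - 2)*re(k) + im(k)^2)/(re(k)^2 + im(k)^2))*(C2*sin(2*log(z)*Abs(im(k))/(re(k)^2 + im(k)^2)) + C3*cos(2*log(z)*im(k)/(re(k)^2 + im(k)^2)))


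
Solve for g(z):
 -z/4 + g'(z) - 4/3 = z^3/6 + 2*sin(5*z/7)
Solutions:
 g(z) = C1 + z^4/24 + z^2/8 + 4*z/3 - 14*cos(5*z/7)/5


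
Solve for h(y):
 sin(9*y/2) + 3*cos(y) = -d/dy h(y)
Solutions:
 h(y) = C1 - 3*sin(y) + 2*cos(9*y/2)/9


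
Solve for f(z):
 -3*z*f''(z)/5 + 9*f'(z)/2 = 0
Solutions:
 f(z) = C1 + C2*z^(17/2)


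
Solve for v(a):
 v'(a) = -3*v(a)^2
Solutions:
 v(a) = 1/(C1 + 3*a)


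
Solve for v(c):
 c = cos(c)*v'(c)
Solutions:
 v(c) = C1 + Integral(c/cos(c), c)


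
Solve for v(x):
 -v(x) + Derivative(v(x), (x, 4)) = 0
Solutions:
 v(x) = C1*exp(-x) + C2*exp(x) + C3*sin(x) + C4*cos(x)


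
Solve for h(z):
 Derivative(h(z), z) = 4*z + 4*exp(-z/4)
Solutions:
 h(z) = C1 + 2*z^2 - 16*exp(-z/4)


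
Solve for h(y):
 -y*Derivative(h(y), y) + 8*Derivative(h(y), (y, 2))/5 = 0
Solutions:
 h(y) = C1 + C2*erfi(sqrt(5)*y/4)


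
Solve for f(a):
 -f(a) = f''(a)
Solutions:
 f(a) = C1*sin(a) + C2*cos(a)


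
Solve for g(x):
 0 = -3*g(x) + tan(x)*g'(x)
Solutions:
 g(x) = C1*sin(x)^3


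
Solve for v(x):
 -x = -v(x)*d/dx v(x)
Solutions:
 v(x) = -sqrt(C1 + x^2)
 v(x) = sqrt(C1 + x^2)


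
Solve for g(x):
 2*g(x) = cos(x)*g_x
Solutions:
 g(x) = C1*(sin(x) + 1)/(sin(x) - 1)


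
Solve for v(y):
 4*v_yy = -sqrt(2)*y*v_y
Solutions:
 v(y) = C1 + C2*erf(2^(3/4)*y/4)


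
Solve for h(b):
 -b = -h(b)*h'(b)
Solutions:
 h(b) = -sqrt(C1 + b^2)
 h(b) = sqrt(C1 + b^2)


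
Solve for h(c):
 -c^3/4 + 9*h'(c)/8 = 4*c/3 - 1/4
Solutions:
 h(c) = C1 + c^4/18 + 16*c^2/27 - 2*c/9


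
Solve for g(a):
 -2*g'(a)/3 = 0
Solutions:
 g(a) = C1


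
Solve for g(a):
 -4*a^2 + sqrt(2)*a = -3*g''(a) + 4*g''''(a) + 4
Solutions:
 g(a) = C1 + C2*a + C3*exp(-sqrt(3)*a/2) + C4*exp(sqrt(3)*a/2) + a^4/9 - sqrt(2)*a^3/18 + 22*a^2/9


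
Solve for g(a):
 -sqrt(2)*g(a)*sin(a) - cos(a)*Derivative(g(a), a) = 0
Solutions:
 g(a) = C1*cos(a)^(sqrt(2))


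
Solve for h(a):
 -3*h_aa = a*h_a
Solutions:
 h(a) = C1 + C2*erf(sqrt(6)*a/6)


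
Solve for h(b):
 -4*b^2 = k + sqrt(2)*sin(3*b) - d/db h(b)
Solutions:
 h(b) = C1 + 4*b^3/3 + b*k - sqrt(2)*cos(3*b)/3


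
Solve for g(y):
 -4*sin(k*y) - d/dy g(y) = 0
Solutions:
 g(y) = C1 + 4*cos(k*y)/k


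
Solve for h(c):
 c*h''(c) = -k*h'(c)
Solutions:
 h(c) = C1 + c^(1 - re(k))*(C2*sin(log(c)*Abs(im(k))) + C3*cos(log(c)*im(k)))


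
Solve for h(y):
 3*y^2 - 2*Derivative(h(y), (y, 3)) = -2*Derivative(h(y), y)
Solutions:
 h(y) = C1 + C2*exp(-y) + C3*exp(y) - y^3/2 - 3*y


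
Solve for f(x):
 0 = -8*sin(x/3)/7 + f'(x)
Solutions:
 f(x) = C1 - 24*cos(x/3)/7


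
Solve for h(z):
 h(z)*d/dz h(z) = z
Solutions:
 h(z) = -sqrt(C1 + z^2)
 h(z) = sqrt(C1 + z^2)


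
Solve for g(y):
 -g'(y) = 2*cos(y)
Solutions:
 g(y) = C1 - 2*sin(y)


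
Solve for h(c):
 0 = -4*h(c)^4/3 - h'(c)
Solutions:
 h(c) = (-1 - sqrt(3)*I)*(1/(C1 + 4*c))^(1/3)/2
 h(c) = (-1 + sqrt(3)*I)*(1/(C1 + 4*c))^(1/3)/2
 h(c) = (1/(C1 + 4*c))^(1/3)


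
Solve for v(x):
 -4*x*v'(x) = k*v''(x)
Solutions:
 v(x) = C1 + C2*sqrt(k)*erf(sqrt(2)*x*sqrt(1/k))


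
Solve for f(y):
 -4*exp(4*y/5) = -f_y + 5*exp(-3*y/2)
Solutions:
 f(y) = C1 + 5*exp(4*y/5) - 10*exp(-3*y/2)/3


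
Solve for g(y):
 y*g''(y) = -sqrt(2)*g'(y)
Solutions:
 g(y) = C1 + C2*y^(1 - sqrt(2))


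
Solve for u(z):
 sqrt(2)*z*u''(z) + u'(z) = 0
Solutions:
 u(z) = C1 + C2*z^(1 - sqrt(2)/2)


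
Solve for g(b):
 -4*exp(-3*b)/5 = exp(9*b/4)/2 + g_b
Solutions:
 g(b) = C1 - 2*exp(9*b/4)/9 + 4*exp(-3*b)/15


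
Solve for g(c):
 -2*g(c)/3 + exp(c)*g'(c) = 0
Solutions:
 g(c) = C1*exp(-2*exp(-c)/3)


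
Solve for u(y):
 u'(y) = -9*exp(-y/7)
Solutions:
 u(y) = C1 + 63*exp(-y/7)


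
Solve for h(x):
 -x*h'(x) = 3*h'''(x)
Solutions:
 h(x) = C1 + Integral(C2*airyai(-3^(2/3)*x/3) + C3*airybi(-3^(2/3)*x/3), x)


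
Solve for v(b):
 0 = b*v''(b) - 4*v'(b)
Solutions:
 v(b) = C1 + C2*b^5


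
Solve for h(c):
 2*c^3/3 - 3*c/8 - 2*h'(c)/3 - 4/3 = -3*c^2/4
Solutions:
 h(c) = C1 + c^4/4 + 3*c^3/8 - 9*c^2/32 - 2*c


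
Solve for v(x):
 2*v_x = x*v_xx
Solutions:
 v(x) = C1 + C2*x^3


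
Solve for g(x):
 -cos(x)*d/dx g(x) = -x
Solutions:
 g(x) = C1 + Integral(x/cos(x), x)


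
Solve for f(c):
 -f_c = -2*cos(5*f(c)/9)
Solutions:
 -2*c - 9*log(sin(5*f(c)/9) - 1)/10 + 9*log(sin(5*f(c)/9) + 1)/10 = C1


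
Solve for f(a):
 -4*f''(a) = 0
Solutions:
 f(a) = C1 + C2*a


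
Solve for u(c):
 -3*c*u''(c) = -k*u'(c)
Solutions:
 u(c) = C1 + c^(re(k)/3 + 1)*(C2*sin(log(c)*Abs(im(k))/3) + C3*cos(log(c)*im(k)/3))


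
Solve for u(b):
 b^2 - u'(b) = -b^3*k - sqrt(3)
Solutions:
 u(b) = C1 + b^4*k/4 + b^3/3 + sqrt(3)*b


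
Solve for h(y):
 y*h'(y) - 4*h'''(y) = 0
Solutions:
 h(y) = C1 + Integral(C2*airyai(2^(1/3)*y/2) + C3*airybi(2^(1/3)*y/2), y)


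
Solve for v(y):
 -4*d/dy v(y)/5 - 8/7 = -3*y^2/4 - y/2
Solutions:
 v(y) = C1 + 5*y^3/16 + 5*y^2/16 - 10*y/7


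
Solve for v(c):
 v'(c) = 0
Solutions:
 v(c) = C1


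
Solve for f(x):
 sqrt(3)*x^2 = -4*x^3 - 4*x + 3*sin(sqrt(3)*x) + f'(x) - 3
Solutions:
 f(x) = C1 + x^4 + sqrt(3)*x^3/3 + 2*x^2 + 3*x + sqrt(3)*cos(sqrt(3)*x)


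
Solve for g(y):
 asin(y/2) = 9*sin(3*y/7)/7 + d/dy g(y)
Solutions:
 g(y) = C1 + y*asin(y/2) + sqrt(4 - y^2) + 3*cos(3*y/7)


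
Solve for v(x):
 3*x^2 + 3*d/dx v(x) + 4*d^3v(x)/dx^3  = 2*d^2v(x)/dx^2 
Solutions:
 v(x) = C1 - x^3/3 - 2*x^2/3 + 16*x/9 + (C2*sin(sqrt(11)*x/4) + C3*cos(sqrt(11)*x/4))*exp(x/4)


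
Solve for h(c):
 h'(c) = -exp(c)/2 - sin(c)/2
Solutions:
 h(c) = C1 - exp(c)/2 + cos(c)/2


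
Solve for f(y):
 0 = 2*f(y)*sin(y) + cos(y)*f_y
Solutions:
 f(y) = C1*cos(y)^2


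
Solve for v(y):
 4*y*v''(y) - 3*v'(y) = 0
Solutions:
 v(y) = C1 + C2*y^(7/4)


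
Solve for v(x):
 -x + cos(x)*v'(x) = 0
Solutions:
 v(x) = C1 + Integral(x/cos(x), x)


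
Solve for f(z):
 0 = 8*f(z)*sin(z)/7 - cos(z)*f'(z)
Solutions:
 f(z) = C1/cos(z)^(8/7)


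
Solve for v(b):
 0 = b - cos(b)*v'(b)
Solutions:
 v(b) = C1 + Integral(b/cos(b), b)


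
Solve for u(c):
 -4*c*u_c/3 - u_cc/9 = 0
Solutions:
 u(c) = C1 + C2*erf(sqrt(6)*c)


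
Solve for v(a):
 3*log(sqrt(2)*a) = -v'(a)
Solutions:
 v(a) = C1 - 3*a*log(a) - 3*a*log(2)/2 + 3*a


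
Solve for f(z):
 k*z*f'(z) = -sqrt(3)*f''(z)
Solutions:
 f(z) = Piecewise((-sqrt(2)*3^(1/4)*sqrt(pi)*C1*erf(sqrt(2)*3^(3/4)*sqrt(k)*z/6)/(2*sqrt(k)) - C2, (k > 0) | (k < 0)), (-C1*z - C2, True))


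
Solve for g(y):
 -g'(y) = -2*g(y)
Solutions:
 g(y) = C1*exp(2*y)


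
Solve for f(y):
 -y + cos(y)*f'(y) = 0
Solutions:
 f(y) = C1 + Integral(y/cos(y), y)


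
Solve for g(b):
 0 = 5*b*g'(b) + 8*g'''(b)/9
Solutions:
 g(b) = C1 + Integral(C2*airyai(-45^(1/3)*b/2) + C3*airybi(-45^(1/3)*b/2), b)


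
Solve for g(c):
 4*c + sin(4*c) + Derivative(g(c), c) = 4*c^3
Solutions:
 g(c) = C1 + c^4 - 2*c^2 + cos(4*c)/4


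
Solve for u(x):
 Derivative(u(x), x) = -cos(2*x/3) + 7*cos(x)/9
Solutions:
 u(x) = C1 - 3*sin(2*x/3)/2 + 7*sin(x)/9


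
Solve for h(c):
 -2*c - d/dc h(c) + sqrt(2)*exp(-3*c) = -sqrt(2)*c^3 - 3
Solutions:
 h(c) = C1 + sqrt(2)*c^4/4 - c^2 + 3*c - sqrt(2)*exp(-3*c)/3


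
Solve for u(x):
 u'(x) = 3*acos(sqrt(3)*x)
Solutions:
 u(x) = C1 + 3*x*acos(sqrt(3)*x) - sqrt(3)*sqrt(1 - 3*x^2)


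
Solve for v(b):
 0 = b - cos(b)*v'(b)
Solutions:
 v(b) = C1 + Integral(b/cos(b), b)


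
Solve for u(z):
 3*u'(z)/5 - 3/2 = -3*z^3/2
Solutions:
 u(z) = C1 - 5*z^4/8 + 5*z/2


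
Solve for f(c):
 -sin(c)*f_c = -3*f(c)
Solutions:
 f(c) = C1*(cos(c) - 1)^(3/2)/(cos(c) + 1)^(3/2)


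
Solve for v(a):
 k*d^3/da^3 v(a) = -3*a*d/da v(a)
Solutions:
 v(a) = C1 + Integral(C2*airyai(3^(1/3)*a*(-1/k)^(1/3)) + C3*airybi(3^(1/3)*a*(-1/k)^(1/3)), a)


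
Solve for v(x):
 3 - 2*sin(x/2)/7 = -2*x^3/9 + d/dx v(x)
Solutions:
 v(x) = C1 + x^4/18 + 3*x + 4*cos(x/2)/7


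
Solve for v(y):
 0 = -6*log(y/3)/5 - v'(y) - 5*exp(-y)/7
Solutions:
 v(y) = C1 - 6*y*log(y)/5 + 6*y*(1 + log(3))/5 + 5*exp(-y)/7


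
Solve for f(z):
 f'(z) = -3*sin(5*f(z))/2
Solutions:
 f(z) = -acos((-C1 - exp(15*z))/(C1 - exp(15*z)))/5 + 2*pi/5
 f(z) = acos((-C1 - exp(15*z))/(C1 - exp(15*z)))/5


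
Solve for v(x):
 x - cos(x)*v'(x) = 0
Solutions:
 v(x) = C1 + Integral(x/cos(x), x)


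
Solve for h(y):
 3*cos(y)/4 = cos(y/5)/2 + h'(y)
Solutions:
 h(y) = C1 - 5*sin(y/5)/2 + 3*sin(y)/4


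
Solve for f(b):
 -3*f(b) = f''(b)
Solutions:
 f(b) = C1*sin(sqrt(3)*b) + C2*cos(sqrt(3)*b)


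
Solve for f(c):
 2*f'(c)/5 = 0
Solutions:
 f(c) = C1


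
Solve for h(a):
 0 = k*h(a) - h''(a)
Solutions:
 h(a) = C1*exp(-a*sqrt(k)) + C2*exp(a*sqrt(k))


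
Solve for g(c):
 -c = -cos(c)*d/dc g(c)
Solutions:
 g(c) = C1 + Integral(c/cos(c), c)


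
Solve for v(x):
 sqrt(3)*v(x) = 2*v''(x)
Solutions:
 v(x) = C1*exp(-sqrt(2)*3^(1/4)*x/2) + C2*exp(sqrt(2)*3^(1/4)*x/2)


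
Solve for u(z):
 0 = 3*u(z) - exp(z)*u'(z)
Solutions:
 u(z) = C1*exp(-3*exp(-z))


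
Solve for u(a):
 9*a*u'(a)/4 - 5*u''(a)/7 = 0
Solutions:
 u(a) = C1 + C2*erfi(3*sqrt(70)*a/20)


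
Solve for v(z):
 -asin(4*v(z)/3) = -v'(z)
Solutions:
 Integral(1/asin(4*_y/3), (_y, v(z))) = C1 + z


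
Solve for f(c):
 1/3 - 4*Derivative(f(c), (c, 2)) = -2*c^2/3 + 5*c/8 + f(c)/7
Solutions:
 f(c) = C1*sin(sqrt(7)*c/14) + C2*cos(sqrt(7)*c/14) + 14*c^2/3 - 35*c/8 - 259


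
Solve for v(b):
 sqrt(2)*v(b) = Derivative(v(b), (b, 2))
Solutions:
 v(b) = C1*exp(-2^(1/4)*b) + C2*exp(2^(1/4)*b)


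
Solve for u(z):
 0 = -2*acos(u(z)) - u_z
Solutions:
 Integral(1/acos(_y), (_y, u(z))) = C1 - 2*z


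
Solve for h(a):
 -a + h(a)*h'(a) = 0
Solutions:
 h(a) = -sqrt(C1 + a^2)
 h(a) = sqrt(C1 + a^2)


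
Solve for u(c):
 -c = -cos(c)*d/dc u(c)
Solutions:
 u(c) = C1 + Integral(c/cos(c), c)


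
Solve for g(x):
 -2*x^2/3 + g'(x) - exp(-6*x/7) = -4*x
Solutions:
 g(x) = C1 + 2*x^3/9 - 2*x^2 - 7*exp(-6*x/7)/6
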